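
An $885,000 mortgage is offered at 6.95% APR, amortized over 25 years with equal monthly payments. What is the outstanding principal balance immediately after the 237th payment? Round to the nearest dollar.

With monthly rate i = 6.95%/12 = 0.0057917, the balance after k of n payments is P · [(1+i)^n − (1+i)^k] / [(1+i)^n − 1].
(1+0.0057917)^300 = 5.65470438 and (1+0.0057917)^237 = 3.93010203, so the balance is 885,000 × (5.65470438 − 3.93010203) / (5.65470438 − 1) = $327,899.04.

$327,899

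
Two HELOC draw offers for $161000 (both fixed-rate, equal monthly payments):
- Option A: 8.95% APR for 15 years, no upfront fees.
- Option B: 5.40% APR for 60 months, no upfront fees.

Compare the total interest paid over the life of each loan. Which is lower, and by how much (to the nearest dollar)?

Option B by $109,001

Option A: monthly rate = 8.95%/12 = 0.0074583; payment = 161,000 × 0.0074583 / (1 − (1+0.0074583)^−180) = $1,628.18.
Total interest on Option A = 180 × $1,628.18 − $161,000 = $132,072.40.
Option B: monthly rate = 5.4%/12 = 0.0045000; payment = 161,000 × 0.0045000 / (1 − (1+0.0045000)^−60) = $3,067.86.
Total interest on Option B = 60 × $3,067.86 − $161,000 = $23,071.60.
Option B is lower by $109,000.80.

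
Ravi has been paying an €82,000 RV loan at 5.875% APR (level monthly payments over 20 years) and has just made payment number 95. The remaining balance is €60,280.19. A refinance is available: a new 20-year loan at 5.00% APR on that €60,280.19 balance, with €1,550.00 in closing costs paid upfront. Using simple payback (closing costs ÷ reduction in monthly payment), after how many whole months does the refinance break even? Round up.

9 months

Current payment = 82,000 × 5.875%/12 / (1 − (1+0.0048958)^−240) = €581.58.
Refinanced payment = 60,280.19 × 0.0041667 / (1 − (1+0.0041667)^−240) = €397.82.
Monthly savings = €581.58 − €397.82 = €183.76.
Break-even = €1,550.00 / €183.76 = 8.43 → 9 months.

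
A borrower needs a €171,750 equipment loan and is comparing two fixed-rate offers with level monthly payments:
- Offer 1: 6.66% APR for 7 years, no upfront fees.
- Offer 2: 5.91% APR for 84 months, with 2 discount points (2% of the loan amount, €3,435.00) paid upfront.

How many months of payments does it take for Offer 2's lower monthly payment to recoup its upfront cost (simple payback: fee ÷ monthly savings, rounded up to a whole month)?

56 months

Offer 1: monthly rate = 6.66%/12 = 0.0055500; payment = 171,750 × 0.0055500 / (1 − (1+0.0055500)^−84) = €2,563.72.
Offer 2: monthly rate = 5.91%/12 = 0.0049250; payment = 171,750 × 0.0049250 / (1 − (1+0.0049250)^−84) = €2,501.62.
Monthly savings = €2,563.72 − €2,501.62 = €62.10.
Break-even = €3,435.00 / €62.10 = 55.31 → 56 months.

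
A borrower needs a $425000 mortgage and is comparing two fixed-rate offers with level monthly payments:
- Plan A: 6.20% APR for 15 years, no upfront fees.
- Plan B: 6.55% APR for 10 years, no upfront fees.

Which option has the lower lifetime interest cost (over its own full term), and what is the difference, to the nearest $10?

Plan A: monthly rate = 6.2%/12 = 0.0051667; payment = 425,000 × 0.0051667 / (1 − (1+0.0051667)^−180) = $3,632.48.
Total interest on Plan A = 180 × $3,632.48 − $425,000 = $228,846.40.
Plan B: at 6.55% the monthly rate is 0.0054583, so the payment is 425,000 × 0.0054583 / (1 − 1.0054583^−120) = $4,836.61.
Total interest on Plan B = 120 × $4,836.61 − $425,000 = $155,393.20.
Plan B is lower by $73,453.20.

Plan B by $73,450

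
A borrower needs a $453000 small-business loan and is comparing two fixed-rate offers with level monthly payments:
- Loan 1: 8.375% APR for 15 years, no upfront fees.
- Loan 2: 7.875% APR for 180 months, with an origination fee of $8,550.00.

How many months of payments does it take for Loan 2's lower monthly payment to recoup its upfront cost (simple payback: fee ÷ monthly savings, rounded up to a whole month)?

Loan 1: monthly rate = 8.375%/12 = 0.0069792; payment = 453,000 × 0.0069792 / (1 − (1+0.0069792)^−180) = $4,427.74.
Loan 2: at 7.875% the monthly rate is 0.0065625, so the payment is 453,000 × 0.0065625 / (1 − 1.0065625^−180) = $4,296.48.
Monthly savings = $4,427.74 − $4,296.48 = $131.26.
Break-even = $8,550.00 / $131.26 = 65.14 → 66 months.

66 months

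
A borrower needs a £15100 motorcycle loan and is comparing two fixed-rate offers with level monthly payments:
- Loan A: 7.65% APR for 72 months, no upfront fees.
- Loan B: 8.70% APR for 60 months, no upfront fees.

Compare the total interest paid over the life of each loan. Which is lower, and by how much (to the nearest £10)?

Loan B by £200

Loan A: monthly rate = 7.65%/12 = 0.0063750; payment = 15,100 × 0.0063750 / (1 − (1+0.0063750)^−72) = £262.18.
Total interest on Loan A = 72 × £262.18 − £15,100 = £3,776.96.
Loan B: at 8.70% the monthly rate is 0.0072500, so the payment is 15,100 × 0.0072500 / (1 − 1.0072500^−60) = £311.26.
Total interest on Loan B = 60 × £311.26 − £15,100 = £3,575.60.
Loan B is lower by £201.36.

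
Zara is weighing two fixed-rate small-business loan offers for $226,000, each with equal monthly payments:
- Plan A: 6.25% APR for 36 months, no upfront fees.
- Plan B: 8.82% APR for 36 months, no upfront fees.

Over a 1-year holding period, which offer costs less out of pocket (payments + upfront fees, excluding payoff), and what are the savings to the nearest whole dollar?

Plan A: at 6.25% the monthly rate is 0.0052083, so the payment is 226,000 × 0.0052083 / (1 − 1.0052083^−36) = $6,900.99.
Plan B: at 8.82% the monthly rate is 0.0073500, so the payment is 226,000 × 0.0073500 / (1 − 1.0073500^−36) = $7,167.82.
Over 12 months: Plan A costs 12 × $6,900.99 = $82,811.88; Plan B costs 12 × $7,167.82 = $86,013.84.
Plan A is cheaper by $86,013.84 − $82,811.88 = $3,201.96.

Plan A by $3,202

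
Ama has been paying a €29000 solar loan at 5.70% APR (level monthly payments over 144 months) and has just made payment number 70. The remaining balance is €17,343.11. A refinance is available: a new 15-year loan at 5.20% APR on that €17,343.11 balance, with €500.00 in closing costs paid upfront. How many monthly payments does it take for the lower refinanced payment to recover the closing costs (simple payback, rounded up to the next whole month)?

Current payment = 29,000 × 5.7%/12 / (1 − (1+0.0047500)^−144) = €278.51.
Refinanced payment = 17,343.11 × 0.0043333 / (1 − (1+0.0043333)^−180) = €138.96.
Monthly savings = €278.51 − €138.96 = €139.55.
Break-even = €500.00 / €139.55 = 3.58 → 4 months.

4 months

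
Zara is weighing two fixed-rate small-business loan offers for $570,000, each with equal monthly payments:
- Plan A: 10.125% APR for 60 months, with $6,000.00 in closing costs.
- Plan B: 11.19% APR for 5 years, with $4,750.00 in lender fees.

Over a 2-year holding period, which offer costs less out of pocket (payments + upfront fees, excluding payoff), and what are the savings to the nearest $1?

Plan A: monthly rate = 10.125%/12 = 0.0084375; payment = 570,000 × 0.0084375 / (1 − (1+0.0084375)^−60) = $12,145.90.
Plan B: at 11.19% the monthly rate is 0.0093250, so the payment is 570,000 × 0.0093250 / (1 − 1.0093250^−60) = $12,447.26.
Over 24 months: Plan A costs 24 × $12,145.90 + $6,000.00 = $297,501.60; Plan B costs 24 × $12,447.26 + $4,750.00 = $303,484.24.
Plan A is cheaper by $303,484.24 − $297,501.60 = $5,982.64.

Plan A by $5,983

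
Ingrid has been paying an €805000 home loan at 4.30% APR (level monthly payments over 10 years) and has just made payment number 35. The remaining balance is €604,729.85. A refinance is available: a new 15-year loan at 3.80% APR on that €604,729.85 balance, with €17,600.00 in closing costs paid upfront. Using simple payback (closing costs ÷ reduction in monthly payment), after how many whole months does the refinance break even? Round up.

Current payment = 805,000 × 4.3%/12 / (1 − (1+0.0035833)^−120) = €8,265.50.
Refinanced payment = 604,729.85 × 0.0031667 / (1 − (1+0.0031667)^−180) = €4,412.75.
Monthly savings = €8,265.50 − €4,412.75 = €3,852.75.
Break-even = €17,600.00 / €3,852.75 = 4.57 → 5 months.

5 months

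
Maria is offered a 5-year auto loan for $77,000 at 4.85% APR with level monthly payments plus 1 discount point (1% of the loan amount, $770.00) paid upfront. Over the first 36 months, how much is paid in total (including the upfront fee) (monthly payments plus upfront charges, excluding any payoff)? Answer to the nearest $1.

$52,891

Monthly rate = 4.85%/12 = 0.0040417; payment = 77,000 × 0.0040417 / (1 − (1+0.0040417)^−60) = $1,447.80.
Total outlay = 36 × $1,447.80 + $770.00 = $52,890.80.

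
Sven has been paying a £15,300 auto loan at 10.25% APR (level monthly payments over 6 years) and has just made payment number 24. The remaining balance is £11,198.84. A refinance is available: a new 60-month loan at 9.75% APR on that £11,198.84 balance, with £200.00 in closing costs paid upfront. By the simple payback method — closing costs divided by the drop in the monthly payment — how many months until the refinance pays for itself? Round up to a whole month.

Current payment = 15,300 × 10.25%/12 / (1 − (1+0.0085417)^−72) = £285.38.
Refinanced payment = 11,198.84 × 0.0081250 / (1 − (1+0.0081250)^−60) = £236.57.
Monthly savings = £285.38 − £236.57 = £48.81.
Break-even = £200.00 / £48.81 = 4.10 → 5 months.

5 months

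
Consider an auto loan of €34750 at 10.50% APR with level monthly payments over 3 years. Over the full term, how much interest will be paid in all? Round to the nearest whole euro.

Monthly rate = 10.5%/12 = 0.0087500; payment = 34,750 × 0.0087500 / (1 − (1+0.0087500)^−36) = €1,129.46.
Total paid = 36 × €1,129.46 = €40,660.56; interest = €40,660.56 − €34,750 = €5,910.56.

€5,911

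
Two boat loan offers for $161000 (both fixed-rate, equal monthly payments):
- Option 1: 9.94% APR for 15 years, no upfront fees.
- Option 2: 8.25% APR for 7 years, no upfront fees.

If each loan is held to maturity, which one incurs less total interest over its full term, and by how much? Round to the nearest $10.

Option 2 by $97,880

Option 1: at 9.94% the monthly rate is 0.0082833, so the payment is 161,000 × 0.0082833 / (1 − 1.0082833^−180) = $1,724.21.
Total interest on Option 1 = 180 × $1,724.21 − $161,000 = $149,357.80.
Option 2: monthly rate = 8.25%/12 = 0.0068750; payment = 161,000 × 0.0068750 / (1 − (1+0.0068750)^−84) = $2,529.48.
Total interest on Option 2 = 84 × $2,529.48 − $161,000 = $51,476.32.
Option 2 is lower by $97,881.48.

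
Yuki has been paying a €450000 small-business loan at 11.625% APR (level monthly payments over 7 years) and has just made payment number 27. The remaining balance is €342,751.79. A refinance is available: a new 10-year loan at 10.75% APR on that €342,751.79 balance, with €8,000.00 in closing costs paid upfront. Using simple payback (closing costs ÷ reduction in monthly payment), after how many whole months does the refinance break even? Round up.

Current payment = 450,000 × 11.625%/12 / (1 − (1+0.0096875)^−84) = €7,853.77.
Refinanced payment = 342,751.79 × 0.0089583 / (1 − (1+0.0089583)^−120) = €4,673.03.
Monthly savings = €7,853.77 − €4,673.03 = €3,180.74.
Break-even = €8,000.00 / €3,180.74 = 2.52 → 3 months.

3 months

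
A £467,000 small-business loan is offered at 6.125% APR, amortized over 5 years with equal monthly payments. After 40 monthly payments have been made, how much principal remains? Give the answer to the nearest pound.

With monthly rate i = 6.125%/12 = 0.0051042, the balance after k of n payments is P · [(1+i)^n − (1+i)^k] / [(1+i)^n − 1].
(1+0.0051042)^60 = 1.35726422 and (1+0.0051042)^40 = 1.22586582, so the balance is 467,000 × (1.35726422 − 1.22586582) / (1.35726422 − 1) = £171,758.19.

£171,758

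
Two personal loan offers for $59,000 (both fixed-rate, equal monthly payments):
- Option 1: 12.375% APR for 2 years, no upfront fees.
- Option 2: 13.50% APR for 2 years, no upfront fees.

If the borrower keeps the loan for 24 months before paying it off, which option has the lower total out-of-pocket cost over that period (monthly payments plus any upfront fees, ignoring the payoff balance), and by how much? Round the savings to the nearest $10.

Option 1: at 12.375% the monthly rate is 0.0103125, so the payment is 59,000 × 0.0103125 / (1 − 1.0103125^−24) = $2,787.68.
Option 2: at 13.50% the monthly rate is 0.0112500, so the payment is 59,000 × 0.0112500 / (1 − 1.0112500^−24) = $2,818.84.
Over 24 months: Option 1 costs 24 × $2,787.68 = $66,904.32; Option 2 costs 24 × $2,818.84 = $67,652.16.
Option 1 is cheaper by $67,652.16 − $66,904.32 = $747.84.

Option 1 by $750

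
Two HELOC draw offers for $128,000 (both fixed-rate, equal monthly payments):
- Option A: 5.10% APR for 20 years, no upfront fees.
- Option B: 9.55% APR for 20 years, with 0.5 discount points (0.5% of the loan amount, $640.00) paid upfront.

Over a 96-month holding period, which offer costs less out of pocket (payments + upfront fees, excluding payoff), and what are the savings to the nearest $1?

Option A: monthly rate = 5.1%/12 = 0.0042500; payment = 128,000 × 0.0042500 / (1 − (1+0.0042500)^−240) = $851.83.
Option B: monthly rate = 9.55%/12 = 0.0079583; payment = 128,000 × 0.0079583 / (1 − (1+0.0079583)^−240) = $1,197.31.
Over 96 months: Option A costs 96 × $851.83 = $81,775.68; Option B costs 96 × $1,197.31 + $640.00 = $115,581.76.
Option A is cheaper by $115,581.76 − $81,775.68 = $33,806.08.

Option A by $33,806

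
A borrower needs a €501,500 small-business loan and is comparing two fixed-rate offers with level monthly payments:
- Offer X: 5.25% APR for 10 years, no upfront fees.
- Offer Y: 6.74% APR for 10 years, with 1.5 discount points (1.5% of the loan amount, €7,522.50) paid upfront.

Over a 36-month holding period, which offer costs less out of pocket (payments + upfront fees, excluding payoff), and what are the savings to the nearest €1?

Offer X by €21,029

Offer X: at 5.25% the monthly rate is 0.0043750, so the payment is 501,500 × 0.0043750 / (1 − 1.0043750^−120) = €5,380.68.
Offer Y: at 6.74% the monthly rate is 0.0056167, so the payment is 501,500 × 0.0056167 / (1 − 1.0056167^−120) = €5,755.86.
Over 36 months: Offer X costs 36 × €5,380.68 = €193,704.48; Offer Y costs 36 × €5,755.86 + €7,522.50 = €214,733.46.
Offer X is cheaper by €214,733.46 − €193,704.48 = €21,028.98.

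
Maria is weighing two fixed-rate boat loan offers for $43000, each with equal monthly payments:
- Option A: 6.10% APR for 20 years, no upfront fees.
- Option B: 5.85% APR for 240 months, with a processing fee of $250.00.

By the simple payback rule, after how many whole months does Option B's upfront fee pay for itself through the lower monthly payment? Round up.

41 months

Option A: at 6.10% the monthly rate is 0.0050833, so the payment is 43,000 × 0.0050833 / (1 − 1.0050833^−240) = $310.55.
Option B: monthly rate = 5.85%/12 = 0.0048750; payment = 43,000 × 0.0048750 / (1 − (1+0.0048750)^−240) = $304.36.
Monthly savings = $310.55 − $304.36 = $6.19.
Break-even = $250.00 / $6.19 = 40.39 → 41 months.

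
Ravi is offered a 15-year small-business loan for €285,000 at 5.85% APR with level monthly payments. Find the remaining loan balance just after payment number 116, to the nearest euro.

€130,684

With monthly rate i = 5.85%/12 = 0.0048750, the balance after k of n payments is P · [(1+i)^n − (1+i)^k] / [(1+i)^n − 1].
(1+0.0048750)^180 = 2.39975829 and (1+0.0048750)^116 = 1.75791080, so the balance is 285,000 × (2.39975829 − 1.75791080) / (2.39975829 − 1) = €130,684.37.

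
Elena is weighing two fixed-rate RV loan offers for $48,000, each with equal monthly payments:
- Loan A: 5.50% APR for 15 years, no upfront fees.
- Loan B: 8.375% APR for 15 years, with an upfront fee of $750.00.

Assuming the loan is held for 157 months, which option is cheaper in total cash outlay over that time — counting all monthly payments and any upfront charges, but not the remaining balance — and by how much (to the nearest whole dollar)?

Loan A: at 5.50% the monthly rate is 0.0045833, so the payment is 48,000 × 0.0045833 / (1 − 1.0045833^−180) = $392.20.
Loan B: monthly rate = 8.375%/12 = 0.0069792; payment = 48,000 × 0.0069792 / (1 − (1+0.0069792)^−180) = $469.16.
Over 157 months: Loan A costs 157 × $392.20 = $61,575.40; Loan B costs 157 × $469.16 + $750.00 = $74,408.12.
Loan A is cheaper by $74,408.12 − $61,575.40 = $12,832.72.

Loan A by $12,833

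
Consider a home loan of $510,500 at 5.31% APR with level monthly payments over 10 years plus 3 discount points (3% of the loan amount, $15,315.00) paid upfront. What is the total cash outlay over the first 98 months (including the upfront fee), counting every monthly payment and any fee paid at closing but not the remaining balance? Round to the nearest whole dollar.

$553,563

Monthly rate = 5.31%/12 = 0.0044250; payment = 510,500 × 0.0044250 / (1 − (1+0.0044250)^−120) = $5,492.33.
Total outlay = 98 × $5,492.33 + $15,315.00 = $553,563.34.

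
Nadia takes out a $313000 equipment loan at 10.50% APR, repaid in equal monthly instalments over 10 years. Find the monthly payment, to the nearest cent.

At 10.50% the monthly rate is 0.0087500, so the payment is 313,000 × 0.0087500 / (1 − 1.0087500^−120) = $4,223.47.

$4,223.47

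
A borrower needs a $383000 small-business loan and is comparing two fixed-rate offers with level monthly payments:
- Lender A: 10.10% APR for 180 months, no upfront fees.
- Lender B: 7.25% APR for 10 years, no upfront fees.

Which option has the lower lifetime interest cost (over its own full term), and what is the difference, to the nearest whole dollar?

Lender B by $205,481

Lender A: at 10.10% the monthly rate is 0.0084167, so the payment is 383,000 × 0.0084167 / (1 − 1.0084167^−180) = $4,139.20.
Total interest on Lender A = 180 × $4,139.20 − $383,000 = $362,056.00.
Lender B: monthly rate = 7.25%/12 = 0.0060417; payment = 383,000 × 0.0060417 / (1 − (1+0.0060417)^−120) = $4,496.46.
Total interest on Lender B = 120 × $4,496.46 − $383,000 = $156,575.20.
Lender B is lower by $205,480.80.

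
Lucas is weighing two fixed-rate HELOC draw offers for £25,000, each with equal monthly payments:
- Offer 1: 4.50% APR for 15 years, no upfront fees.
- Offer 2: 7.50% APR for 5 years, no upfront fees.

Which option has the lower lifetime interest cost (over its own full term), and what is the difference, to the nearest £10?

Offer 1: at 4.50% the monthly rate is 0.0037500, so the payment is 25,000 × 0.0037500 / (1 − 1.0037500^−180) = £191.25.
Total interest on Offer 1 = 180 × £191.25 − £25,000 = £9,425.00.
Offer 2: monthly rate = 7.5%/12 = 0.0062500; payment = 25,000 × 0.0062500 / (1 − (1+0.0062500)^−60) = £500.95.
Total interest on Offer 2 = 60 × £500.95 − £25,000 = £5,057.00.
Offer 2 is lower by £4,368.00.

Offer 2 by £4,370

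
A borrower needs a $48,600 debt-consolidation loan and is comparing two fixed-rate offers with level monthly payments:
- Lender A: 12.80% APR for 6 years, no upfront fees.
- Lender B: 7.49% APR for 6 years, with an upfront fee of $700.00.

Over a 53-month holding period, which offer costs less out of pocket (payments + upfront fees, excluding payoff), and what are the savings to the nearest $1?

Lender A: at 12.80% the monthly rate is 0.0106667, so the payment is 48,600 × 0.0106667 / (1 − 1.0106667^−72) = $970.48.
Lender B: monthly rate = 7.49%/12 = 0.0062417; payment = 48,600 × 0.0062417 / (1 − (1+0.0062417)^−72) = $840.06.
Over 53 months: Lender A costs 53 × $970.48 = $51,435.44; Lender B costs 53 × $840.06 + $700.00 = $45,223.18.
Lender B is cheaper by $51,435.44 − $45,223.18 = $6,212.26.

Lender B by $6,212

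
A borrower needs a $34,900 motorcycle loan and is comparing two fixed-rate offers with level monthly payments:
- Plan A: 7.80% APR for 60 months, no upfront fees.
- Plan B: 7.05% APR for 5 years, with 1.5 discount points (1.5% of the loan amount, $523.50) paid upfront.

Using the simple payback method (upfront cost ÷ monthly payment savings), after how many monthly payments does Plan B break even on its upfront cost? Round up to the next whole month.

Plan A: monthly rate = 7.8%/12 = 0.0065000; payment = 34,900 × 0.0065000 / (1 − (1+0.0065000)^−60) = $704.31.
Plan B: monthly rate = 7.05%/12 = 0.0058750; payment = 34,900 × 0.0058750 / (1 − (1+0.0058750)^−60) = $691.89.
Monthly savings = $704.31 − $691.89 = $12.42.
Break-even = $523.50 / $12.42 = 42.15 → 43 months.

43 months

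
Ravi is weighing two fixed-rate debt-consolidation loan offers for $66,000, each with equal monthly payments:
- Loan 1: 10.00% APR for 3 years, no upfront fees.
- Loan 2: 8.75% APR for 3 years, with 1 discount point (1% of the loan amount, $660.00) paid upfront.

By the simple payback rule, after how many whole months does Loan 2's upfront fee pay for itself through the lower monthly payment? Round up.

Loan 1: at 10.00% the monthly rate is 0.0083333, so the payment is 66,000 × 0.0083333 / (1 − 1.0083333^−36) = $2,129.63.
Loan 2: at 8.75% the monthly rate is 0.0072917, so the payment is 66,000 × 0.0072917 / (1 − 1.0072917^−36) = $2,091.11.
Monthly savings = $2,129.63 − $2,091.11 = $38.52.
Break-even = $660.00 / $38.52 = 17.13 → 18 months.

18 months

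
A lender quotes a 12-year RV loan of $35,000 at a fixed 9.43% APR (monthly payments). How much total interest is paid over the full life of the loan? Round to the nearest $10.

$23,580

Monthly rate = 9.43%/12 = 0.0078583; payment = 35,000 × 0.0078583 / (1 − (1+0.0078583)^−144) = $406.83.
Total paid = 144 × $406.83 = $58,583.52; interest = $58,583.52 − $35,000 = $23,583.52.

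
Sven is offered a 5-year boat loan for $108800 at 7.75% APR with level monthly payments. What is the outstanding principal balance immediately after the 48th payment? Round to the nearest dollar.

$25,245

With monthly rate i = 7.75%/12 = 0.0064583, the balance after k of n payments is P · [(1+i)^n − (1+i)^k] / [(1+i)^n − 1].
(1+0.0064583)^60 = 1.47145846 and (1+0.0064583)^48 = 1.36206679, so the balance is 108,800 × (1.47145846 − 1.36206679) / (1.47145846 − 1) = $25,244.67.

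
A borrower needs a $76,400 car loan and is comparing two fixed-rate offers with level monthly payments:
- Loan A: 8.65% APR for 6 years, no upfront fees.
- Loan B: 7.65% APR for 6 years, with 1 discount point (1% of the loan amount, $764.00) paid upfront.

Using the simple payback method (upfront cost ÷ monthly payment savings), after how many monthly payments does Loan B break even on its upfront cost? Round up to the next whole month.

Loan A: at 8.65% the monthly rate is 0.0072083, so the payment is 76,400 × 0.0072083 / (1 − 1.0072083^−72) = $1,363.92.
Loan B: monthly rate = 7.65%/12 = 0.0063750; payment = 76,400 × 0.0063750 / (1 − (1+0.0063750)^−72) = $1,326.52.
Monthly savings = $1,363.92 − $1,326.52 = $37.40.
Break-even = $764.00 / $37.40 = 20.43 → 21 months.

21 months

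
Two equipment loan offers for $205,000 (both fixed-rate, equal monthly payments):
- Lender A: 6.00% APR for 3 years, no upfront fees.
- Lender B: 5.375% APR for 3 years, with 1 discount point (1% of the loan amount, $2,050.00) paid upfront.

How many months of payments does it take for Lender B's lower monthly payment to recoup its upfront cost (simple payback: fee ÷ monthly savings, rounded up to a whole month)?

36 months

Lender A: at 6.00% the monthly rate is 0.0050000, so the payment is 205,000 × 0.0050000 / (1 − 1.0050000^−36) = $6,236.50.
Lender B: at 5.375% the monthly rate is 0.0044792, so the payment is 205,000 × 0.0044792 / (1 − 1.0044792^−36) = $6,178.61.
Monthly savings = $6,236.50 − $6,178.61 = $57.89.
Break-even = $2,050.00 / $57.89 = 35.41 → 36 months.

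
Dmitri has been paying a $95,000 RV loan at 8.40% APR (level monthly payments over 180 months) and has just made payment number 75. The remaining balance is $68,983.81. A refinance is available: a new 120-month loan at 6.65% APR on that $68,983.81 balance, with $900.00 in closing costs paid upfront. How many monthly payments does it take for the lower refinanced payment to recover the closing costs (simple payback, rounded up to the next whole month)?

7 months

Current payment = 95,000 × 8.4%/12 / (1 − (1+0.0070000)^−180) = $929.94.
Refinanced payment = 68,983.81 × 0.0055417 / (1 − (1+0.0055417)^−120) = $788.57.
Monthly savings = $929.94 − $788.57 = $141.37.
Break-even = $900.00 / $141.37 = 6.37 → 7 months.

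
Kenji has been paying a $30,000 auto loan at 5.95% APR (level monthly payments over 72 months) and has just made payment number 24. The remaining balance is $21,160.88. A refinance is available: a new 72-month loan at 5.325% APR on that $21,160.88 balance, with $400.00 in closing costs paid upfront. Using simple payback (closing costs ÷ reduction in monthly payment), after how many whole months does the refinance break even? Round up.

3 months

Current payment = 30,000 × 5.95%/12 / (1 − (1+0.0049583)^−72) = $496.48.
Refinanced payment = 21,160.88 × 0.0044375 / (1 − (1+0.0044375)^−72) = $343.99.
Monthly savings = $496.48 − $343.99 = $152.49.
Break-even = $400.00 / $152.49 = 2.62 → 3 months.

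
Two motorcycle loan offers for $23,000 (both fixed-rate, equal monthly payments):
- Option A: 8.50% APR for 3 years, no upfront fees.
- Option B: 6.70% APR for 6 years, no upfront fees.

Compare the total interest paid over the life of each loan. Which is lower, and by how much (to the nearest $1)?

Option A: monthly rate = 8.5%/12 = 0.0070833; payment = 23,000 × 0.0070833 / (1 − (1+0.0070833)^−36) = $726.05.
Total interest on Option A = 36 × $726.05 − $23,000 = $3,137.80.
Option B: at 6.70% the monthly rate is 0.0055833, so the payment is 23,000 × 0.0055833 / (1 − 1.0055833^−72) = $388.82.
Total interest on Option B = 72 × $388.82 − $23,000 = $4,995.04.
Option A is lower by $1,857.24.

Option A by $1,857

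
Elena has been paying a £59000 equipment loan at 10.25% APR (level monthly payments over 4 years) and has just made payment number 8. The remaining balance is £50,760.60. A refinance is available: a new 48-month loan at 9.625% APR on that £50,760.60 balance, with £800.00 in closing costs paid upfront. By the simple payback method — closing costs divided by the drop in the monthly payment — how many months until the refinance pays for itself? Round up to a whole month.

4 months

Current payment = 59,000 × 10.25%/12 / (1 − (1+0.0085417)^−48) = £1,503.49.
Refinanced payment = 50,760.60 × 0.0080208 / (1 − (1+0.0080208)^−48) = £1,278.30.
Monthly savings = £1,503.49 − £1,278.30 = £225.19.
Break-even = £800.00 / £225.19 = 3.55 → 4 months.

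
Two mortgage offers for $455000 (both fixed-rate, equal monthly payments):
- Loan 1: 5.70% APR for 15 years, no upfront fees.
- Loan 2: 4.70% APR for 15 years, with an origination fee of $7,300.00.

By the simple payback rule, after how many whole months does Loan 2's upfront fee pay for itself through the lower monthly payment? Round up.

31 months

Loan 1: at 5.70% the monthly rate is 0.0047500, so the payment is 455,000 × 0.0047500 / (1 − 1.0047500^−180) = $3,766.19.
Loan 2: monthly rate = 4.7%/12 = 0.0039167; payment = 455,000 × 0.0039167 / (1 − (1+0.0039167)^−180) = $3,527.41.
Monthly savings = $3,766.19 − $3,527.41 = $238.78.
Break-even = $7,300.00 / $238.78 = 30.57 → 31 months.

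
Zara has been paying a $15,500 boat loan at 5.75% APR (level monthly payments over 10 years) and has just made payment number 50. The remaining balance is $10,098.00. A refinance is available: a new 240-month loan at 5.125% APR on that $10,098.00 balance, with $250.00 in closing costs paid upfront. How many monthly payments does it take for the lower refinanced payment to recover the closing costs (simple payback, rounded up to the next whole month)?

Current payment = 15,500 × 5.75%/12 / (1 − (1+0.0047917)^−120) = $170.14.
Refinanced payment = 10,098.00 × 0.0042708 / (1 − (1+0.0042708)^−240) = $67.34.
Monthly savings = $170.14 − $67.34 = $102.80.
Break-even = $250.00 / $102.80 = 2.43 → 3 months.

3 months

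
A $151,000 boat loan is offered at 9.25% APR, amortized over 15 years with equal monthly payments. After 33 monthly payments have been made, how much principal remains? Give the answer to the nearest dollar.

$136,404

With monthly rate i = 9.25%/12 = 0.0077083, the balance after k of n payments is P · [(1+i)^n − (1+i)^k] / [(1+i)^n − 1].
(1+0.0077083)^180 = 3.98357504 and (1+0.0077083)^33 = 1.28839803, so the balance is 151,000 × (3.98357504 − 1.28839803) / (3.98357504 − 1) = $136,404.05.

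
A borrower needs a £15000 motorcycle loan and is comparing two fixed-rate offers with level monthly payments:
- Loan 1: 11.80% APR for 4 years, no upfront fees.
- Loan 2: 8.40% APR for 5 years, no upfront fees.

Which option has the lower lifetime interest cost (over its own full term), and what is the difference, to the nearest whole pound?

Loan 2 by £468

Loan 1: monthly rate = 11.8%/12 = 0.0098333; payment = 15,000 × 0.0098333 / (1 − (1+0.0098333)^−48) = £393.54.
Total interest on Loan 1 = 48 × £393.54 − £15,000 = £3,889.92.
Loan 2: at 8.40% the monthly rate is 0.0070000, so the payment is 15,000 × 0.0070000 / (1 − 1.0070000^−60) = £307.03.
Total interest on Loan 2 = 60 × £307.03 − £15,000 = £3,421.80.
Loan 2 is lower by £468.12.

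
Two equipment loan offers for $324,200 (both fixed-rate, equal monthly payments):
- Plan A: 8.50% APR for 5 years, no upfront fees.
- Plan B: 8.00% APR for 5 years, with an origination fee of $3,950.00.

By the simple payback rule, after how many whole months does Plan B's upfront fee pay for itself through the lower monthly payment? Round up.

51 months

Plan A: monthly rate = 8.5%/12 = 0.0070833; payment = 324,200 × 0.0070833 / (1 − (1+0.0070833)^−60) = $6,651.46.
Plan B: at 8.00% the monthly rate is 0.0066667, so the payment is 324,200 × 0.0066667 / (1 − 1.0066667^−60) = $6,573.61.
Monthly savings = $6,651.46 − $6,573.61 = $77.85.
Break-even = $3,950.00 / $77.85 = 50.74 → 51 months.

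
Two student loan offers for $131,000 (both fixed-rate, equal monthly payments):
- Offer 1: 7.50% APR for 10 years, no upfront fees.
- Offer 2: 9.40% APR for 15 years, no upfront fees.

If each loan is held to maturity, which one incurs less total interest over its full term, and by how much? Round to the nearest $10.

Offer 1: monthly rate = 7.5%/12 = 0.0062500; payment = 131,000 × 0.0062500 / (1 − (1+0.0062500)^−120) = $1,554.99.
Total interest on Offer 1 = 120 × $1,554.99 − $131,000 = $55,598.80.
Offer 2: monthly rate = 9.4%/12 = 0.0078333; payment = 131,000 × 0.0078333 / (1 − (1+0.0078333)^−180) = $1,360.04.
Total interest on Offer 2 = 180 × $1,360.04 − $131,000 = $113,807.20.
Offer 1 is lower by $58,208.40.

Offer 1 by $58,210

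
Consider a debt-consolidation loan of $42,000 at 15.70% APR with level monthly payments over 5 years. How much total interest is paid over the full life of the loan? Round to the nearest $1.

$18,881

At 15.70% the monthly rate is 0.0130833, so the payment is 42,000 × 0.0130833 / (1 − 1.0130833^−60) = $1,014.68.
Total paid = 60 × $1,014.68 = $60,880.80; interest = $60,880.80 − $42,000 = $18,880.80.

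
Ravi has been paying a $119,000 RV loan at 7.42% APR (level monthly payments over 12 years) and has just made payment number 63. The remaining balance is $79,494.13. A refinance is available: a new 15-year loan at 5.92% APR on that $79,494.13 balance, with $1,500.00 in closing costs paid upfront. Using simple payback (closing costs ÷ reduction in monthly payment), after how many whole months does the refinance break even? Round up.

Current payment = 119,000 × 7.42%/12 / (1 − (1+0.0061833)^−144) = $1,250.58.
Refinanced payment = 79,494.13 × 0.0049333 / (1 − (1+0.0049333)^−180) = $667.39.
Monthly savings = $1,250.58 − $667.39 = $583.19.
Break-even = $1,500.00 / $583.19 = 2.57 → 3 months.

3 months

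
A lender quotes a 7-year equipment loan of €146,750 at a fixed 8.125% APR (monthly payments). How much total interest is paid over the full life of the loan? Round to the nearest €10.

At 8.125% the monthly rate is 0.0067708, so the payment is 146,750 × 0.0067708 / (1 − 1.0067708^−84) = €2,296.43.
Total paid = 84 × €2,296.43 = €192,900.12; interest = €192,900.12 − €146,750 = €46,150.12.

€46,150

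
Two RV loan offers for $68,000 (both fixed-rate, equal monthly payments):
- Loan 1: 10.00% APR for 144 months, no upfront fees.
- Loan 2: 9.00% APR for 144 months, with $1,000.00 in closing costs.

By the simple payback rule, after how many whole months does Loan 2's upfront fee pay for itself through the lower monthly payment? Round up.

26 months

Loan 1: at 10.00% the monthly rate is 0.0083333, so the payment is 68,000 × 0.0083333 / (1 − 1.0083333^−144) = $812.65.
Loan 2: at 9.00% the monthly rate is 0.0075000, so the payment is 68,000 × 0.0075000 / (1 − 1.0075000^−144) = $773.86.
Monthly savings = $812.65 − $773.86 = $38.79.
Break-even = $1,000.00 / $38.79 = 25.78 → 26 months.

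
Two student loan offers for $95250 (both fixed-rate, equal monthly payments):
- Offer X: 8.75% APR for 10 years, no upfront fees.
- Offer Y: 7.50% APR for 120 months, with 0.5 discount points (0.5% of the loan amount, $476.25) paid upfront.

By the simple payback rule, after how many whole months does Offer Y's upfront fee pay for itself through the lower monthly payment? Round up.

Offer X: monthly rate = 8.75%/12 = 0.0072917; payment = 95,250 × 0.0072917 / (1 − (1+0.0072917)^−120) = $1,193.74.
Offer Y: at 7.50% the monthly rate is 0.0062500, so the payment is 95,250 × 0.0062500 / (1 − 1.0062500^−120) = $1,130.63.
Monthly savings = $1,193.74 − $1,130.63 = $63.11.
Break-even = $476.25 / $63.11 = 7.55 → 8 months.

8 months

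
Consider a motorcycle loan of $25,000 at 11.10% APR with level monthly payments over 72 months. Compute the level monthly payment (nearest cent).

$477.13

At 11.10% the monthly rate is 0.0092500, so the payment is 25,000 × 0.0092500 / (1 − 1.0092500^−72) = $477.13.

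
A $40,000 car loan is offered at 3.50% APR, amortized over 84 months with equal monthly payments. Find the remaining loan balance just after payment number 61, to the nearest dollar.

With monthly rate i = 3.5%/12 = 0.0029167, the balance after k of n payments is P · [(1+i)^n − (1+i)^k] / [(1+i)^n − 1].
(1+0.0029167)^84 = 1.27716580 and (1+0.0029167)^61 = 1.19441641, so the balance is 40,000 × (1.27716580 − 1.19441641) / (1.27716580 − 1) = $11,942.22.

$11,942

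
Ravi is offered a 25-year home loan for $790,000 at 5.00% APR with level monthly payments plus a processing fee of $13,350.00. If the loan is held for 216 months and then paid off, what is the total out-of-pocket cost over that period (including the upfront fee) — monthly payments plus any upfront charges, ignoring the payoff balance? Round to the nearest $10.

At 5.00% the monthly rate is 0.0041667, so the payment is 790,000 × 0.0041667 / (1 − 1.0041667^−300) = $4,618.26.
Total outlay = 216 × $4,618.26 + $13,350.00 = $1,010,894.16.

$1,010,890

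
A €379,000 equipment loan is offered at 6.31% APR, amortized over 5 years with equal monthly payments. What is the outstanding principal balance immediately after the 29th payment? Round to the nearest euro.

With monthly rate i = 6.31%/12 = 0.0052583, the balance after k of n payments is P · [(1+i)^n − (1+i)^k] / [(1+i)^n − 1].
(1+0.0052583)^60 = 1.36981185 and (1+0.0052583)^29 = 1.16426751, so the balance is 379,000 × (1.36981185 − 1.16426751) / (1.36981185 − 1) = €210,651.19.

€210,651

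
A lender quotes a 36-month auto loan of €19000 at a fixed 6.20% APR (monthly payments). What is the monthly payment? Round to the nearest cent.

At 6.20% the monthly rate is 0.0051667, so the payment is 19,000 × 0.0051667 / (1 − 1.0051667^−36) = €579.74.

€579.74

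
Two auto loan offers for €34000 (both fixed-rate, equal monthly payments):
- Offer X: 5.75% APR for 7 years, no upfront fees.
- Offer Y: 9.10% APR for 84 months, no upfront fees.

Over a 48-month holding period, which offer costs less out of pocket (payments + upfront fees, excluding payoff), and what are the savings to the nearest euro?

Offer X by €2,694

Offer X: monthly rate = 5.75%/12 = 0.0047917; payment = 34,000 × 0.0047917 / (1 − (1+0.0047917)^−84) = €492.63.
Offer Y: monthly rate = 9.1%/12 = 0.0075833; payment = 34,000 × 0.0075833 / (1 − (1+0.0075833)^−84) = €548.76.
Over 48 months: Offer X costs 48 × €492.63 = €23,646.24; Offer Y costs 48 × €548.76 = €26,340.48.
Offer X is cheaper by €26,340.48 − €23,646.24 = €2,694.24.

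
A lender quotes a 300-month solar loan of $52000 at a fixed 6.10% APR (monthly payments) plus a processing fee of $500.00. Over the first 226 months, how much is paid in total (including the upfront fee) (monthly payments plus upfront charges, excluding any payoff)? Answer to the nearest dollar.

$76,938

Monthly rate = 6.1%/12 = 0.0050833; payment = 52,000 × 0.0050833 / (1 − (1+0.0050833)^−300) = $338.22.
Total outlay = 226 × $338.22 + $500.00 = $76,937.72.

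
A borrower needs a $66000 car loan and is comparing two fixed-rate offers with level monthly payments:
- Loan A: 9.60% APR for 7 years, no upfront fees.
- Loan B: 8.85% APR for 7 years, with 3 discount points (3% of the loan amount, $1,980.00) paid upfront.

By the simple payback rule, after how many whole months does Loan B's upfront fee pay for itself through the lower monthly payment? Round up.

79 months

Loan A: at 9.60% the monthly rate is 0.0080000, so the payment is 66,000 × 0.0080000 / (1 − 1.0080000^−84) = $1,082.09.
Loan B: monthly rate = 8.85%/12 = 0.0073750; payment = 66,000 × 0.0073750 / (1 − (1+0.0073750)^−84) = $1,056.86.
Monthly savings = $1,082.09 − $1,056.86 = $25.23.
Break-even = $1,980.00 / $25.23 = 78.48 → 79 months.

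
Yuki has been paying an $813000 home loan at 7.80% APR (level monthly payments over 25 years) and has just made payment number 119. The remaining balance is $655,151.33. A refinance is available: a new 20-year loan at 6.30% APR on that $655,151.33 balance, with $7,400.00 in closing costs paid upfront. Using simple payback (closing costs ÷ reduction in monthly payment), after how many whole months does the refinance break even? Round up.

Current payment = 813,000 × 7.8%/12 / (1 − (1+0.0065000)^−300) = $6,167.53.
Refinanced payment = 655,151.33 × 0.0052500 / (1 − (1+0.0052500)^−240) = $4,807.80.
Monthly savings = $6,167.53 − $4,807.80 = $1,359.73.
Break-even = $7,400.00 / $1,359.73 = 5.44 → 6 months.

6 months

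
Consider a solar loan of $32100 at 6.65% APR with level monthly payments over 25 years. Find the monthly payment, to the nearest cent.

Monthly rate = 6.65%/12 = 0.0055417; payment = 32,100 × 0.0055417 / (1 − (1+0.0055417)^−300) = $219.76.

$219.76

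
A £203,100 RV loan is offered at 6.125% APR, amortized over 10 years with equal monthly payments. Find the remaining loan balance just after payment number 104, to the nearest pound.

With monthly rate i = 6.125%/12 = 0.0051042, the balance after k of n payments is P · [(1+i)^n − (1+i)^k] / [(1+i)^n − 1].
(1+0.0051042)^120 = 1.84216617 and (1+0.0051042)^104 = 1.69805452, so the balance is 203,100 × (1.84216617 − 1.69805452) / (1.84216617 − 1) = £34,754.52.

£34,755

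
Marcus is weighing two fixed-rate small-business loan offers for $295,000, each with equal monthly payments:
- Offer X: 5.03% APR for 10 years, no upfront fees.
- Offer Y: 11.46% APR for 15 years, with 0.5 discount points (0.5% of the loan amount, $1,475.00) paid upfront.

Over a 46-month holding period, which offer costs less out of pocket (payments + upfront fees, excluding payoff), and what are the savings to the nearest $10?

Offer X by $15,520

Offer X: at 5.03% the monthly rate is 0.0041917, so the payment is 295,000 × 0.0041917 / (1 − 1.0041917^−120) = $3,133.26.
Offer Y: monthly rate = 11.46%/12 = 0.0095500; payment = 295,000 × 0.0095500 / (1 − (1+0.0095500)^−180) = $3,438.66.
Over 46 months: Offer X costs 46 × $3,133.26 = $144,129.96; Offer Y costs 46 × $3,438.66 + $1,475.00 = $159,653.36.
Offer X is cheaper by $159,653.36 − $144,129.96 = $15,523.40.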